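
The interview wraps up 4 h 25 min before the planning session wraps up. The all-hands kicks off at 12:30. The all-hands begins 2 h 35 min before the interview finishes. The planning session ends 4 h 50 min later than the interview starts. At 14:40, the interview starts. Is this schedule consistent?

The planning session ends at 14:40 + 290 min = 19:30.
The interview ends at 19:30 − 265 min = 15:05.
The all-hands starts at 15:05 − 155 min = 12:30.
That matches the stated 12:30, so the schedule is consistent.

Yes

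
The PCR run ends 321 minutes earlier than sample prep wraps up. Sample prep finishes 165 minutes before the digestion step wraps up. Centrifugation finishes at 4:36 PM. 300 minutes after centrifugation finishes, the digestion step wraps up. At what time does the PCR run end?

1:30 PM

The digestion step ends at 4:36 PM + 300 min = 9:36 PM.
Sample prep ends at 9:36 PM − 165 min = 6:51 PM.
The PCR run ends at 6:51 PM − 321 min = 1:30 PM.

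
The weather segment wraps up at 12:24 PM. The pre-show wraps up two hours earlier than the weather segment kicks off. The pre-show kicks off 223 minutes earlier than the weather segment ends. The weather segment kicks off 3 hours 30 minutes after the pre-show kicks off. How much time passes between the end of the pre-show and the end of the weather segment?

The pre-show starts at 12:24 PM − 223 min = 8:41 AM.
The weather segment starts at 8:41 AM + 210 min = 12:11 PM.
The pre-show ends at 12:11 PM − 120 min = 10:11 AM.
From 10:11 AM to 12:24 PM is 2 h 13 min.

2 h 13 min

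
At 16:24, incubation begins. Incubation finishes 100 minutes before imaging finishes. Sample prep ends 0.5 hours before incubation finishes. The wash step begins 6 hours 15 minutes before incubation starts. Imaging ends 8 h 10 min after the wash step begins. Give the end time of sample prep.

The wash step starts at 16:24 − 375 min = 10:09.
Imaging ends at 10:09 + 490 min = 18:19.
Incubation ends at 18:19 − 100 min = 16:39.
Sample prep ends at 16:39 − 30 min = 16:09.

16:09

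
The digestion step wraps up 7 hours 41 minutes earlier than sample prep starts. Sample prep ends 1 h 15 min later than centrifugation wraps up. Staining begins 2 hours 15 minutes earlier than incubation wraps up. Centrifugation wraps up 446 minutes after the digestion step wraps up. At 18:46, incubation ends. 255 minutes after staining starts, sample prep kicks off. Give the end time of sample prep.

Staining starts at 18:46 − 135 min = 16:31.
Sample prep starts at 16:31 + 255 min = 20:46.
The digestion step ends at 20:46 − 461 min = 13:05.
Centrifugation ends at 13:05 + 446 min = 20:31.
Sample prep ends at 20:31 + 75 min = 21:46.

21:46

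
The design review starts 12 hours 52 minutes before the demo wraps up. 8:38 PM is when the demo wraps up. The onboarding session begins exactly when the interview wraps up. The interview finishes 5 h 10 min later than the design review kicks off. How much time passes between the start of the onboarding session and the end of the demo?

7 h 42 min

The design review starts at 8:38 PM − 772 min = 7:46 AM.
The interview ends at 7:46 AM + 310 min = 12:56 PM.
So the onboarding session starts at 12:56 PM.
From 12:56 PM to 8:38 PM is 7 h 42 min.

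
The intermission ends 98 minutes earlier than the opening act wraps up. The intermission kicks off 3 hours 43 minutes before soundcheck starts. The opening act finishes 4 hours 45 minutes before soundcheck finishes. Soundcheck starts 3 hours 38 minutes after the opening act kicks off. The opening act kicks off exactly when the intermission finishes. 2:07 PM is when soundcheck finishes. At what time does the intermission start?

7:39 AM

The opening act ends at 2:07 PM − 285 min = 9:22 AM.
The intermission ends at 9:22 AM − 98 min = 7:44 AM.
So the opening act starts at 7:44 AM.
Soundcheck starts at 7:44 AM + 218 min = 11:22 AM.
The intermission starts at 11:22 AM − 223 min = 7:39 AM.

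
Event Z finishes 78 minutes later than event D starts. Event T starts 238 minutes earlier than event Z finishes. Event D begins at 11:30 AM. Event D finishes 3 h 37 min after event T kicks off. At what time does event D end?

12:27 PM

Event Z ends at 11:30 AM + 78 min = 12:48 PM.
Event T starts at 12:48 PM − 238 min = 8:50 AM.
Event D ends at 8:50 AM + 217 min = 12:27 PM.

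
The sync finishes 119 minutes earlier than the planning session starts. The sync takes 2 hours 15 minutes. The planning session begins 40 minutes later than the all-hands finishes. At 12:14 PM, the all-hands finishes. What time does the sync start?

8:40 AM

The planning session starts at 12:14 PM + 40 min = 12:54 PM.
The sync ends at 12:54 PM − 119 min = 10:55 AM.
The sync starts at 10:55 AM − 135 min = 8:40 AM.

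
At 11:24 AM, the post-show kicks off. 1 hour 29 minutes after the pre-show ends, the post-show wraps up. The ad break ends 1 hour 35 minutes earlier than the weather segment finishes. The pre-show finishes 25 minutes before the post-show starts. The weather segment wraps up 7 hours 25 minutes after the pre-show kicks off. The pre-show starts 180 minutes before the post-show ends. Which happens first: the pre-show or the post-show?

the pre-show

The pre-show ends at 11:24 AM − 25 min = 10:59 AM.
The post-show ends at 10:59 AM + 89 min = 12:28 PM.
The pre-show starts at 12:28 PM − 180 min = 9:28 AM.
The pre-show starts at 9:28 AM and the post-show starts at 11:24 AM, so the pre-show is first.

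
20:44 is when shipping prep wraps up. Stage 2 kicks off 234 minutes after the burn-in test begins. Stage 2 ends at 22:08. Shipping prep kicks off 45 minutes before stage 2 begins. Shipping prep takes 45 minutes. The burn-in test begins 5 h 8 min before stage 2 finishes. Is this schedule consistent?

The burn-in test starts at 22:08 − 308 min = 17:00.
Stage 2 starts at 17:00 + 234 min = 20:54.
Shipping prep starts at 20:54 − 45 min = 20:09.
Shipping prep ends at 20:09 + 45 min = 20:54.
But shipping prep is also said to end at 20:44 — a 10-minute conflict.

No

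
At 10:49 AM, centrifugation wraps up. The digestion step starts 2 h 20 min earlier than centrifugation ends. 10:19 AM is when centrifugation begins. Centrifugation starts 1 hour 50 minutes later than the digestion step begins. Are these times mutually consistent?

Yes

The digestion step starts at 10:49 AM − 140 min = 8:29 AM.
Centrifugation starts at 8:29 AM + 110 min = 10:19 AM.
That matches the stated 10:19 AM, so the schedule is consistent.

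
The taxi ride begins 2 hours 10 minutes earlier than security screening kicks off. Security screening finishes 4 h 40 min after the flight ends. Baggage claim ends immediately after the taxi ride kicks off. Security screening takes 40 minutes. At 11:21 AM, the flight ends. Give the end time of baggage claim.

1:11 PM

Security screening ends at 11:21 AM + 280 min = 4:01 PM.
Security screening starts at 4:01 PM − 40 min = 3:21 PM.
The taxi ride starts at 3:21 PM − 130 min = 1:11 PM.
So baggage claim ends at 1:11 PM.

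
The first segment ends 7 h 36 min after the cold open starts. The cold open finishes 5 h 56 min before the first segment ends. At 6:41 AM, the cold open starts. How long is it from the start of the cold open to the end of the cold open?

100 minutes

The first segment ends at 6:41 AM + 456 min = 2:17 PM.
The cold open ends at 2:17 PM − 356 min = 8:21 AM.
From 6:41 AM to 8:21 AM is 100 minutes.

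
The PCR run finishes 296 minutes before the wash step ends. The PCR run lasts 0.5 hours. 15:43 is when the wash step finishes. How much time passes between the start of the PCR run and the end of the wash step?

5 h 26 min

The PCR run ends at 15:43 − 296 min = 10:47.
The PCR run starts at 10:47 − 30 min = 10:17.
From 10:17 to 15:43 is 5 h 26 min.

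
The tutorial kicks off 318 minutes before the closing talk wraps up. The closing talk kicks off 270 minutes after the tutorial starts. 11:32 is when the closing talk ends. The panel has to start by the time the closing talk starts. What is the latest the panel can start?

10:44

The tutorial starts at 11:32 − 318 min = 06:14.
The closing talk starts at 06:14 + 270 min = 10:44.
The panel is bounded by the closing talk, so the latest it can start is 10:44.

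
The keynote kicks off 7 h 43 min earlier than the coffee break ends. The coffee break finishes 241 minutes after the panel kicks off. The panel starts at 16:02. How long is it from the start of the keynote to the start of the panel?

3 hours 42 minutes

The coffee break ends at 16:02 + 241 min = 20:03.
The keynote starts at 20:03 − 463 min = 12:20.
From 12:20 to 16:02 is 3 hours 42 minutes.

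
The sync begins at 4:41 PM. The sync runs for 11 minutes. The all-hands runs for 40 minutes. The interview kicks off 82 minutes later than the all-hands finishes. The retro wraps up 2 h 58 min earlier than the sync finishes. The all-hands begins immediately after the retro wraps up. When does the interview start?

The sync ends at 4:41 PM + 11 min = 4:52 PM.
The retro ends at 4:52 PM − 178 min = 1:54 PM.
So the all-hands starts at 1:54 PM.
The all-hands ends at 1:54 PM + 40 min = 2:34 PM.
The interview starts at 2:34 PM + 82 min = 3:56 PM.

3:56 PM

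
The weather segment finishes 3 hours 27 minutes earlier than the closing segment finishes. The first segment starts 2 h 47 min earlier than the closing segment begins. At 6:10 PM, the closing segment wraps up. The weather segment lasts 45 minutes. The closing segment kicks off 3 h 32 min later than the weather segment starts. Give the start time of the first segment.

2:43 PM

The weather segment ends at 6:10 PM − 207 min = 2:43 PM.
The weather segment starts at 2:43 PM − 45 min = 1:58 PM.
The closing segment starts at 1:58 PM + 212 min = 5:30 PM.
The first segment starts at 5:30 PM − 167 min = 2:43 PM.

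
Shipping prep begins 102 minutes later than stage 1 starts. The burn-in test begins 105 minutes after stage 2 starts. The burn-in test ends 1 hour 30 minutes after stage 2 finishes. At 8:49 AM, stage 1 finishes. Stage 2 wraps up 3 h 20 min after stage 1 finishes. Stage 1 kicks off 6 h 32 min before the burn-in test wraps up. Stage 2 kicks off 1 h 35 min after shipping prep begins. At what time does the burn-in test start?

12:09 PM

Stage 2 ends at 8:49 AM + 200 min = 12:09 PM.
The burn-in test ends at 12:09 PM + 90 min = 1:39 PM.
Stage 1 starts at 1:39 PM − 392 min = 7:07 AM.
Shipping prep starts at 7:07 AM + 102 min = 8:49 AM.
Stage 2 starts at 8:49 AM + 95 min = 10:24 AM.
The burn-in test starts at 10:24 AM + 105 min = 12:09 PM.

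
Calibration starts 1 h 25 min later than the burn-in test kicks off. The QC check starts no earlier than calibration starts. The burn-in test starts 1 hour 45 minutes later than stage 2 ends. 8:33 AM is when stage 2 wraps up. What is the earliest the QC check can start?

The burn-in test starts at 8:33 AM + 105 min = 10:18 AM.
Calibration starts at 10:18 AM + 85 min = 11:43 AM.
The QC check is bounded by calibration, so the earliest it can start is 11:43 AM.

11:43 AM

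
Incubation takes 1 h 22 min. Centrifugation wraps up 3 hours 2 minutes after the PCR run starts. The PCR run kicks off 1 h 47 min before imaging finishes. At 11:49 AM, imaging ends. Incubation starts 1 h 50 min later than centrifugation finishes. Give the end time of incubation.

The PCR run starts at 11:49 AM − 107 min = 10:02 AM.
Centrifugation ends at 10:02 AM + 182 min = 1:04 PM.
Incubation starts at 1:04 PM + 110 min = 2:54 PM.
Incubation ends at 2:54 PM + 82 min = 4:16 PM.

4:16 PM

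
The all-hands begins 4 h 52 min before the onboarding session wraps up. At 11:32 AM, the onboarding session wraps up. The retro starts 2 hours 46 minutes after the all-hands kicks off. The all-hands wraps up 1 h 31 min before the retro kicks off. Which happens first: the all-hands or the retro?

the all-hands

The all-hands starts at 11:32 AM − 292 min = 6:40 AM.
The retro starts at 6:40 AM + 166 min = 9:26 AM.
The all-hands starts at 6:40 AM and the retro starts at 9:26 AM, so the all-hands is first.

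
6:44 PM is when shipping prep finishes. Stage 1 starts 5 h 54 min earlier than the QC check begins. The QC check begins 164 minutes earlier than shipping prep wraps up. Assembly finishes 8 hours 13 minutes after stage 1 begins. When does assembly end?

The QC check starts at 6:44 PM − 164 min = 4:00 PM.
Stage 1 starts at 4:00 PM − 354 min = 10:06 AM.
Assembly ends at 10:06 AM + 493 min = 6:19 PM.

6:19 PM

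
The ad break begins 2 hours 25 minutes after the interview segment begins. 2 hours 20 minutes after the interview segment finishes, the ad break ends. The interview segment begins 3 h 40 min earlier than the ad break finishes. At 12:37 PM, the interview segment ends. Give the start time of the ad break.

1:42 PM

The ad break ends at 12:37 PM + 140 min = 2:57 PM.
The interview segment starts at 2:57 PM − 220 min = 11:17 AM.
The ad break starts at 11:17 AM + 145 min = 1:42 PM.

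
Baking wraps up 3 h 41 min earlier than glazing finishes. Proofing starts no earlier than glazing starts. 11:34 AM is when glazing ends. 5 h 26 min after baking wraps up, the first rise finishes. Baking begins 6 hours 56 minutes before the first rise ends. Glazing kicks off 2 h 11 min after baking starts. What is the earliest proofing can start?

Baking ends at 11:34 AM − 221 min = 7:53 AM.
The first rise ends at 7:53 AM + 326 min = 1:19 PM.
Baking starts at 1:19 PM − 416 min = 6:23 AM.
Glazing starts at 6:23 AM + 131 min = 8:34 AM.
Proofing is bounded by glazing, so the earliest it can start is 8:34 AM.

8:34 AM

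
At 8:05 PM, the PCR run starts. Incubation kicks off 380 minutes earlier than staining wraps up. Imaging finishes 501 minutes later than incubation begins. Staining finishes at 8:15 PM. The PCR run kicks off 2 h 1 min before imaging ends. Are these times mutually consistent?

Incubation starts at 8:15 PM − 380 min = 1:55 PM.
Imaging ends at 1:55 PM + 501 min = 10:16 PM.
The PCR run starts at 10:16 PM − 121 min = 8:15 PM.
But the PCR run is also said to start at 8:05 PM — a 10-minute conflict.

No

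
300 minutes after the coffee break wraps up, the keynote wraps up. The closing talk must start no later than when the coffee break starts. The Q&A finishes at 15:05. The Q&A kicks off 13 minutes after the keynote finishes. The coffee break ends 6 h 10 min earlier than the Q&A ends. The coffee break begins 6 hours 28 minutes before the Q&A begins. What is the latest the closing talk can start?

The coffee break ends at 15:05 − 370 min = 08:55.
The keynote ends at 08:55 + 300 min = 13:55.
The Q&A starts at 13:55 + 13 min = 14:08.
The coffee break starts at 14:08 − 388 min = 07:40.
The closing talk is bounded by the coffee break, so the latest it can start is 07:40.

07:40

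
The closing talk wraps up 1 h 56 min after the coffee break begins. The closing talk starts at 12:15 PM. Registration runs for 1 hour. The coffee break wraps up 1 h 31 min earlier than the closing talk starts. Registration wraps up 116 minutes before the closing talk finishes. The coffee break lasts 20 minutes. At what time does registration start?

9:24 AM

The coffee break ends at 12:15 PM − 91 min = 10:44 AM.
The coffee break starts at 10:44 AM − 20 min = 10:24 AM.
The closing talk ends at 10:24 AM + 116 min = 12:20 PM.
Registration ends at 12:20 PM − 116 min = 10:24 AM.
Registration starts at 10:24 AM − 60 min = 9:24 AM.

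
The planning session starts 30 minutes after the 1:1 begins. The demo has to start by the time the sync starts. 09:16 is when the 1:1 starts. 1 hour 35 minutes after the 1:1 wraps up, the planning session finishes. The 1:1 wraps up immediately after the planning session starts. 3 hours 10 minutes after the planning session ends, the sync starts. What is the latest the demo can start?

14:31

The planning session starts at 09:16 + 30 min = 09:46.
So the 1:1 ends at 09:46.
The planning session ends at 09:46 + 95 min = 11:21.
The sync starts at 11:21 + 190 min = 14:31.
The demo is bounded by the sync, so the latest it can start is 14:31.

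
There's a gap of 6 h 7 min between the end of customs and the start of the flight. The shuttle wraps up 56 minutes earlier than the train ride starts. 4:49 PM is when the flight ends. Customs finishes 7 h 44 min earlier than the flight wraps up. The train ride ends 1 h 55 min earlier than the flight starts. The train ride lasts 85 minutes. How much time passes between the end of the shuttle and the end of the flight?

Customs ends at 4:49 PM − 464 min = 9:05 AM.
The flight starts at 9:05 AM + 367 min = 3:12 PM.
The train ride ends at 3:12 PM − 115 min = 1:17 PM.
The train ride starts at 1:17 PM − 85 min = 11:52 AM.
The shuttle ends at 11:52 AM − 56 min = 10:56 AM.
From 10:56 AM to 4:49 PM is 5 h 53 min.

5 h 53 min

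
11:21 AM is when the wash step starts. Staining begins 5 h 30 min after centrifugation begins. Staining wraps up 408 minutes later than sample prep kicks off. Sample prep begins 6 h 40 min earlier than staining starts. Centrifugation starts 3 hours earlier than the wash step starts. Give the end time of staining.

1:59 PM

Centrifugation starts at 11:21 AM − 180 min = 8:21 AM.
Staining starts at 8:21 AM + 330 min = 1:51 PM.
Sample prep starts at 1:51 PM − 400 min = 7:11 AM.
Staining ends at 7:11 AM + 408 min = 1:59 PM.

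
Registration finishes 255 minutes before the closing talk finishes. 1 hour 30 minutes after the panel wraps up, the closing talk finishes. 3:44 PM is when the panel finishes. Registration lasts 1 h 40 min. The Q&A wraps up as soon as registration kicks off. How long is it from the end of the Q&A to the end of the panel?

The closing talk ends at 3:44 PM + 90 min = 5:14 PM.
Registration ends at 5:14 PM − 255 min = 12:59 PM.
Registration starts at 12:59 PM − 100 min = 11:19 AM.
So the Q&A ends at 11:19 AM.
From 11:19 AM to 3:44 PM is 4 hours 25 minutes.

4 hours 25 minutes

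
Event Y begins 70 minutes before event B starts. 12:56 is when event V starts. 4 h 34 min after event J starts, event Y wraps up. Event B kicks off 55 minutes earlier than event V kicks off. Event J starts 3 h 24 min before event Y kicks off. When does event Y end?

Event B starts at 12:56 − 55 min = 12:01.
Event Y starts at 12:01 − 70 min = 10:51.
Event J starts at 10:51 − 204 min = 07:27.
Event Y ends at 07:27 + 274 min = 12:01.

12:01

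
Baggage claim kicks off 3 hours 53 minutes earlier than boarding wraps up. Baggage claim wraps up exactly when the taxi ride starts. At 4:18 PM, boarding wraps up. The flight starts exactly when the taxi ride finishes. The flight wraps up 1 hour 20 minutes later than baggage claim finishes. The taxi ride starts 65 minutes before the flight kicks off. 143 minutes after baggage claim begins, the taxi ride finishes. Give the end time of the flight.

3:03 PM

Baggage claim starts at 4:18 PM − 233 min = 12:25 PM.
The taxi ride ends at 12:25 PM + 143 min = 2:48 PM.
So the flight starts at 2:48 PM.
The taxi ride starts at 2:48 PM − 65 min = 1:43 PM.
So baggage claim ends at 1:43 PM.
The flight ends at 1:43 PM + 80 min = 3:03 PM.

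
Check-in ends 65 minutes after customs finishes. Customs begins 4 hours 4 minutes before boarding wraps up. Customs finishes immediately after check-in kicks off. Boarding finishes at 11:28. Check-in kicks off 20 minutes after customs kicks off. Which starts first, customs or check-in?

customs

Customs starts at 11:28 − 244 min = 07:24.
Check-in starts at 07:24 + 20 min = 07:44.
Customs starts at 07:24 and check-in starts at 07:44, so customs is first.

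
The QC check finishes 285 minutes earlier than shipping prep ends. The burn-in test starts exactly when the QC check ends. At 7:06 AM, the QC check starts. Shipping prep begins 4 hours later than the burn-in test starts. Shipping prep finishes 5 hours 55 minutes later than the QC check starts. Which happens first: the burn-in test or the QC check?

Shipping prep ends at 7:06 AM + 355 min = 1:01 PM.
The QC check ends at 1:01 PM − 285 min = 8:16 AM.
So the burn-in test starts at 8:16 AM.
The burn-in test starts at 8:16 AM and the QC check starts at 7:06 AM, so the QC check is first.

the QC check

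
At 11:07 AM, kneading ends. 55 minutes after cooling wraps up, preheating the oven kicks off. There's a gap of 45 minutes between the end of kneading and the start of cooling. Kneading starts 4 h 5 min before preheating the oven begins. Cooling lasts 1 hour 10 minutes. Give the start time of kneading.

Cooling starts at 11:07 AM + 45 min = 11:52 AM.
Cooling ends at 11:52 AM + 70 min = 1:02 PM.
Preheating the oven starts at 1:02 PM + 55 min = 1:57 PM.
Kneading starts at 1:57 PM − 245 min = 9:52 AM.

9:52 AM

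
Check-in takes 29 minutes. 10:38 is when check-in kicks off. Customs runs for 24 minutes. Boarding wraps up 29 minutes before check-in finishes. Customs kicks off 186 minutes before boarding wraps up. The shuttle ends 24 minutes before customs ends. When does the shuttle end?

Check-in ends at 10:38 + 29 min = 11:07.
Boarding ends at 11:07 − 29 min = 10:38.
Customs starts at 10:38 − 186 min = 07:32.
Customs ends at 07:32 + 24 min = 07:56.
The shuttle ends at 07:56 − 24 min = 07:32.

07:32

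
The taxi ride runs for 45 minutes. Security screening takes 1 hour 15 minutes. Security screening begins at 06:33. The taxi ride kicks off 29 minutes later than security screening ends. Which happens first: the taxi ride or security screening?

Security screening ends at 06:33 + 75 min = 07:48.
The taxi ride starts at 07:48 + 29 min = 08:17.
The taxi ride starts at 08:17 and security screening starts at 06:33, so security screening is first.

security screening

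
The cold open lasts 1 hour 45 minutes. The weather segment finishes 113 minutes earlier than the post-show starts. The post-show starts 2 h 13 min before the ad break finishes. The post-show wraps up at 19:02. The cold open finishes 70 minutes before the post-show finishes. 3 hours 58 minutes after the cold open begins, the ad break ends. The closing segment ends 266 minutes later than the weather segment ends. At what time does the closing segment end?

20:25

The cold open ends at 19:02 − 70 min = 17:52.
The cold open starts at 17:52 − 105 min = 16:07.
The ad break ends at 16:07 + 238 min = 20:05.
The post-show starts at 20:05 − 133 min = 17:52.
The weather segment ends at 17:52 − 113 min = 15:59.
The closing segment ends at 15:59 + 266 min = 20:25.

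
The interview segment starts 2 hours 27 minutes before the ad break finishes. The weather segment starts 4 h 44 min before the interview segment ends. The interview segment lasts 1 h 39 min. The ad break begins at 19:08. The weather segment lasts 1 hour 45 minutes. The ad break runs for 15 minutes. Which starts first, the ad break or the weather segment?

the weather segment

The ad break ends at 19:08 + 15 min = 19:23.
The interview segment starts at 19:23 − 147 min = 16:56.
The interview segment ends at 16:56 + 99 min = 18:35.
The weather segment starts at 18:35 − 284 min = 13:51.
The ad break starts at 19:08 and the weather segment starts at 13:51, so the weather segment is first.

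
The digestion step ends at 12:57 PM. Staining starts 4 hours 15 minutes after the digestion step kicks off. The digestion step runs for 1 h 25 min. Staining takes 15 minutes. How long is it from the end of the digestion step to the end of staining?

3 h 5 min

The digestion step starts at 12:57 PM − 85 min = 11:32 AM.
Staining starts at 11:32 AM + 255 min = 3:47 PM.
Staining ends at 3:47 PM + 15 min = 4:02 PM.
From 12:57 PM to 4:02 PM is 3 h 5 min.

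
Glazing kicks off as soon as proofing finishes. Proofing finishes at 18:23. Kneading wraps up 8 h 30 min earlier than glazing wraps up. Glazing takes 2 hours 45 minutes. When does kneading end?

Glazing starts at 18:23.
Glazing ends at 18:23 + 165 min = 21:08.
Kneading ends at 21:08 − 510 min = 12:38.

12:38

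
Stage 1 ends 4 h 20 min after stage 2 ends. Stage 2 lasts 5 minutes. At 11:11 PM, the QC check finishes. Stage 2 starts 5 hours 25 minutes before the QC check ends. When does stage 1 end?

Stage 2 starts at 11:11 PM − 325 min = 5:46 PM.
Stage 2 ends at 5:46 PM + 5 min = 5:51 PM.
Stage 1 ends at 5:51 PM + 260 min = 10:11 PM.

10:11 PM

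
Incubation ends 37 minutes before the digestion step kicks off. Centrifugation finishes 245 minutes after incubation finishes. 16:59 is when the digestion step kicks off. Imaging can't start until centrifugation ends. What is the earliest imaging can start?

Incubation ends at 16:59 − 37 min = 16:22.
Centrifugation ends at 16:22 + 245 min = 20:27.
Imaging is bounded by centrifugation, so the earliest it can start is 20:27.

20:27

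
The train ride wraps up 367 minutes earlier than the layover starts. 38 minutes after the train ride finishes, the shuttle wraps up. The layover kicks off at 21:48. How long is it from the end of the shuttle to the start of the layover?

329 minutes

The train ride ends at 21:48 − 367 min = 15:41.
The shuttle ends at 15:41 + 38 min = 16:19.
From 16:19 to 21:48 is 329 minutes.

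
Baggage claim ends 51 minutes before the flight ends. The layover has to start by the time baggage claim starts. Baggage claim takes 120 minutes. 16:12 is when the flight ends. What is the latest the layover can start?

13:21

Baggage claim ends at 16:12 − 51 min = 15:21.
Baggage claim starts at 15:21 − 120 min = 13:21.
The layover is bounded by baggage claim, so the latest it can start is 13:21.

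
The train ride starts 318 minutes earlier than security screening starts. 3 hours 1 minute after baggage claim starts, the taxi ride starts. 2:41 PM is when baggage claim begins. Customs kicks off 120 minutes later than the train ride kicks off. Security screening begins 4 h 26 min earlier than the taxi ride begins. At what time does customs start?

9:58 AM

The taxi ride starts at 2:41 PM + 181 min = 5:42 PM.
Security screening starts at 5:42 PM − 266 min = 1:16 PM.
The train ride starts at 1:16 PM − 318 min = 7:58 AM.
Customs starts at 7:58 AM + 120 min = 9:58 AM.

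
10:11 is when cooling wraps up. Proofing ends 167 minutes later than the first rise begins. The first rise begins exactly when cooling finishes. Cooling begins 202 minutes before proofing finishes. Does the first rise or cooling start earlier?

cooling

The first rise starts at 10:11.
Proofing ends at 10:11 + 167 min = 12:58.
Cooling starts at 12:58 − 202 min = 09:36.
The first rise starts at 10:11 and cooling starts at 09:36, so cooling is first.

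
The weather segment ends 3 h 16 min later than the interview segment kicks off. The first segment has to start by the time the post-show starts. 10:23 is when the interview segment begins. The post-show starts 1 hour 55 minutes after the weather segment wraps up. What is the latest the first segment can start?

15:34

The weather segment ends at 10:23 + 196 min = 13:39.
The post-show starts at 13:39 + 115 min = 15:34.
The first segment is bounded by the post-show, so the latest it can start is 15:34.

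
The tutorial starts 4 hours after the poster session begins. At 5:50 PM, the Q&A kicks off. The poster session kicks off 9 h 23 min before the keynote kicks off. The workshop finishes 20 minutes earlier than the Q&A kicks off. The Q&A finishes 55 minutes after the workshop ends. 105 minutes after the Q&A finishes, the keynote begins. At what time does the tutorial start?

2:47 PM

The workshop ends at 5:50 PM − 20 min = 5:30 PM.
The Q&A ends at 5:30 PM + 55 min = 6:25 PM.
The keynote starts at 6:25 PM + 105 min = 8:10 PM.
The poster session starts at 8:10 PM − 563 min = 10:47 AM.
The tutorial starts at 10:47 AM + 240 min = 2:47 PM.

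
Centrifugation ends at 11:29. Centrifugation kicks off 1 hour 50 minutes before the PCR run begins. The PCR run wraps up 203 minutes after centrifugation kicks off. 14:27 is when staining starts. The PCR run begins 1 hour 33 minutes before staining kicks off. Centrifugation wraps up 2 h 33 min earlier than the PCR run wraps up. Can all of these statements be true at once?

No

The PCR run starts at 14:27 − 93 min = 12:54.
Centrifugation starts at 12:54 − 110 min = 11:04.
The PCR run ends at 11:04 + 203 min = 14:27.
Centrifugation ends at 14:27 − 153 min = 11:54.
But centrifugation is also said to end at 11:29 — a 25-minute conflict.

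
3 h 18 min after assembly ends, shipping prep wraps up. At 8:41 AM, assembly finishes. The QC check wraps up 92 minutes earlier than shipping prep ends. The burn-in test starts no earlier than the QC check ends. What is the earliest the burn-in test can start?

Shipping prep ends at 8:41 AM + 198 min = 11:59 AM.
The QC check ends at 11:59 AM − 92 min = 10:27 AM.
The burn-in test is bounded by the QC check, so the earliest it can start is 10:27 AM.

10:27 AM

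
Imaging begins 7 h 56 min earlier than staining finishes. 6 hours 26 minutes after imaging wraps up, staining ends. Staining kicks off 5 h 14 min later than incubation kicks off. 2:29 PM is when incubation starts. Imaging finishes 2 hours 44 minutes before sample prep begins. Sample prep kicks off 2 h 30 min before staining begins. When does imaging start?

12:59 PM

Staining starts at 2:29 PM + 314 min = 7:43 PM.
Sample prep starts at 7:43 PM − 150 min = 5:13 PM.
Imaging ends at 5:13 PM − 164 min = 2:29 PM.
Staining ends at 2:29 PM + 386 min = 8:55 PM.
Imaging starts at 8:55 PM − 476 min = 12:59 PM.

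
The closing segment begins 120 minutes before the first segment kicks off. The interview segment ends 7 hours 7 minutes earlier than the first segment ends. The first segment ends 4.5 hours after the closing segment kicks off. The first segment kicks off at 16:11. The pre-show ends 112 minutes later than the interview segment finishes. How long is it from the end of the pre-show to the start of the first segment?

165 minutes

The closing segment starts at 16:11 − 120 min = 14:11.
The first segment ends at 14:11 + 270 min = 18:41.
The interview segment ends at 18:41 − 427 min = 11:34.
The pre-show ends at 11:34 + 112 min = 13:26.
From 13:26 to 16:11 is 165 minutes.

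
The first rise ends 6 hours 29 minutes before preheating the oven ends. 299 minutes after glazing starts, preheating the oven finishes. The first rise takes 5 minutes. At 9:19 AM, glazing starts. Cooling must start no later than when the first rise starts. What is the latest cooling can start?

7:44 AM

Preheating the oven ends at 9:19 AM + 299 min = 2:18 PM.
The first rise ends at 2:18 PM − 389 min = 7:49 AM.
The first rise starts at 7:49 AM − 5 min = 7:44 AM.
Cooling is bounded by the first rise, so the latest it can start is 7:44 AM.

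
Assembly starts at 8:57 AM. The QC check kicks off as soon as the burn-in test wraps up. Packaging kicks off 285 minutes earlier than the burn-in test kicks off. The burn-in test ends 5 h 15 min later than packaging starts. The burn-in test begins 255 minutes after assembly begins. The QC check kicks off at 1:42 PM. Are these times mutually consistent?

Yes

The burn-in test starts at 8:57 AM + 255 min = 1:12 PM.
Packaging starts at 1:12 PM − 285 min = 8:27 AM.
The burn-in test ends at 8:27 AM + 315 min = 1:42 PM.
So the QC check starts at 1:42 PM.
That matches the stated 1:42 PM, so the schedule is consistent.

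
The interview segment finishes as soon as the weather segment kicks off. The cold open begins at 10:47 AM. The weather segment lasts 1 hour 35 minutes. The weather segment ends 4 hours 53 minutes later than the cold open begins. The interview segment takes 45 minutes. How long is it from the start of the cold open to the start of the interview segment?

153 minutes

The weather segment ends at 10:47 AM + 293 min = 3:40 PM.
The weather segment starts at 3:40 PM − 95 min = 2:05 PM.
So the interview segment ends at 2:05 PM.
The interview segment starts at 2:05 PM − 45 min = 1:20 PM.
From 10:47 AM to 1:20 PM is 153 minutes.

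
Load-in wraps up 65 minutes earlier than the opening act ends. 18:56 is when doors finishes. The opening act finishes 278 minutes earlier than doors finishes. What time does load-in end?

13:13

The opening act ends at 18:56 − 278 min = 14:18.
Load-in ends at 14:18 − 65 min = 13:13.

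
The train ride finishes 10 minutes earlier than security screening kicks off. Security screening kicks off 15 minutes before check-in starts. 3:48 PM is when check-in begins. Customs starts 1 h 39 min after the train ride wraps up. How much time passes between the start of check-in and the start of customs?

Security screening starts at 3:48 PM − 15 min = 3:33 PM.
The train ride ends at 3:33 PM − 10 min = 3:23 PM.
Customs starts at 3:23 PM + 99 min = 5:02 PM.
From 3:48 PM to 5:02 PM is 1 hour 14 minutes.

1 hour 14 minutes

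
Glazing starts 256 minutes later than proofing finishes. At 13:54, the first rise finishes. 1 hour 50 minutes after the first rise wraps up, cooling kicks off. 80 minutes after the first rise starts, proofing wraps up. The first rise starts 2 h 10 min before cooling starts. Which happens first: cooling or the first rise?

the first rise

Cooling starts at 13:54 + 110 min = 15:44.
The first rise starts at 15:44 − 130 min = 13:34.
Cooling starts at 15:44 and the first rise starts at 13:34, so the first rise is first.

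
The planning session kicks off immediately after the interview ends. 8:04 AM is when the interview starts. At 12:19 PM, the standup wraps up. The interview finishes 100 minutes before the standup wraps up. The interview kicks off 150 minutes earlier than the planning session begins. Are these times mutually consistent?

The interview ends at 12:19 PM − 100 min = 10:39 AM.
So the planning session starts at 10:39 AM.
The interview starts at 10:39 AM − 150 min = 8:09 AM.
But the interview is also said to start at 8:04 AM — a 5-minute conflict.

No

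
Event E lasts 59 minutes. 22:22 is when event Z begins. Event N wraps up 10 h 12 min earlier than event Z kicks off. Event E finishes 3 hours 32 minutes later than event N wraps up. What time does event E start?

14:43

Event N ends at 22:22 − 612 min = 12:10.
Event E ends at 12:10 + 212 min = 15:42.
Event E starts at 15:42 − 59 min = 14:43.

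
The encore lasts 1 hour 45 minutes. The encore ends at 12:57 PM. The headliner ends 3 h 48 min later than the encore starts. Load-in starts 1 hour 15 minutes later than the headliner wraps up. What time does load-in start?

4:15 PM

The encore starts at 12:57 PM − 105 min = 11:12 AM.
The headliner ends at 11:12 AM + 228 min = 3:00 PM.
Load-in starts at 3:00 PM + 75 min = 4:15 PM.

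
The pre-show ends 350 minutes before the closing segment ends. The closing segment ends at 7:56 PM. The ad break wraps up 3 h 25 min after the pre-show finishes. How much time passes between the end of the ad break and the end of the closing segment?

2 hours 25 minutes

The pre-show ends at 7:56 PM − 350 min = 2:06 PM.
The ad break ends at 2:06 PM + 205 min = 5:31 PM.
From 5:31 PM to 7:56 PM is 2 hours 25 minutes.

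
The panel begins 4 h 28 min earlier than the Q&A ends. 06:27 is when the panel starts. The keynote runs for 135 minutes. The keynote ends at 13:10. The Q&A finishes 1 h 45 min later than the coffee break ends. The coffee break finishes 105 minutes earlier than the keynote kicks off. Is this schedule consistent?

The keynote starts at 13:10 − 135 min = 10:55.
The coffee break ends at 10:55 − 105 min = 09:10.
The Q&A ends at 09:10 + 105 min = 10:55.
The panel starts at 10:55 − 268 min = 06:27.
That matches the stated 06:27, so the schedule is consistent.

Yes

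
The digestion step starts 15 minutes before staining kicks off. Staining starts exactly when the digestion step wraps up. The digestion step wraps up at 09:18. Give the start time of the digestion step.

09:03

Staining starts at 09:18.
The digestion step starts at 09:18 − 15 min = 09:03.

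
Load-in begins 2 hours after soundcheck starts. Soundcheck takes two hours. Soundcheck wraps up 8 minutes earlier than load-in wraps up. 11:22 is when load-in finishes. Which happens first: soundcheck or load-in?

soundcheck

Soundcheck ends at 11:22 − 8 min = 11:14.
Soundcheck starts at 11:14 − 120 min = 09:14.
Load-in starts at 09:14 + 120 min = 11:14.
Soundcheck starts at 09:14 and load-in starts at 11:14, so soundcheck is first.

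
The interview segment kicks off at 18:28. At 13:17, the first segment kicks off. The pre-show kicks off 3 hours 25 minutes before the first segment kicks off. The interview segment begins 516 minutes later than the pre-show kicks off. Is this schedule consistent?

The pre-show starts at 13:17 − 205 min = 09:52.
The interview segment starts at 09:52 + 516 min = 18:28.
That matches the stated 18:28, so the schedule is consistent.

Yes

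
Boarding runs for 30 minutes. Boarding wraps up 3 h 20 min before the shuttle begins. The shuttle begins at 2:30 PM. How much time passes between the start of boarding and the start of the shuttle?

3 hours 50 minutes

Boarding ends at 2:30 PM − 200 min = 11:10 AM.
Boarding starts at 11:10 AM − 30 min = 10:40 AM.
From 10:40 AM to 2:30 PM is 3 hours 50 minutes.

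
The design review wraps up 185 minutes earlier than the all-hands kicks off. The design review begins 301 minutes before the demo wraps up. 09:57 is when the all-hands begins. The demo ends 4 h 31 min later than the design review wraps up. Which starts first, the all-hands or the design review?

the design review

The design review ends at 09:57 − 185 min = 06:52.
The demo ends at 06:52 + 271 min = 11:23.
The design review starts at 11:23 − 301 min = 06:22.
The all-hands starts at 09:57 and the design review starts at 06:22, so the design review is first.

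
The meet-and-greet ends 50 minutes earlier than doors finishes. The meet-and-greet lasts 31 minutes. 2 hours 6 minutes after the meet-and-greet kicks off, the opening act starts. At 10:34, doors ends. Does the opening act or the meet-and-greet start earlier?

The meet-and-greet ends at 10:34 − 50 min = 09:44.
The meet-and-greet starts at 09:44 − 31 min = 09:13.
The opening act starts at 09:13 + 126 min = 11:19.
The opening act starts at 11:19 and the meet-and-greet starts at 09:13, so the meet-and-greet is first.

the meet-and-greet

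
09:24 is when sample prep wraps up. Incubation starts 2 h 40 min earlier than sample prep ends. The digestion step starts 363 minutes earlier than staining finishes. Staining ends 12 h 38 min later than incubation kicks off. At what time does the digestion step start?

13:19

Incubation starts at 09:24 − 160 min = 06:44.
Staining ends at 06:44 + 758 min = 19:22.
The digestion step starts at 19:22 − 363 min = 13:19.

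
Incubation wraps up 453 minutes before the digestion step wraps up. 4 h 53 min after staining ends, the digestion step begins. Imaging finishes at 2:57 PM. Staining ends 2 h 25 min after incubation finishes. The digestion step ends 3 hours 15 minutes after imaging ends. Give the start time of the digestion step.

The digestion step ends at 2:57 PM + 195 min = 6:12 PM.
Incubation ends at 6:12 PM − 453 min = 10:39 AM.
Staining ends at 10:39 AM + 145 min = 1:04 PM.
The digestion step starts at 1:04 PM + 293 min = 5:57 PM.

5:57 PM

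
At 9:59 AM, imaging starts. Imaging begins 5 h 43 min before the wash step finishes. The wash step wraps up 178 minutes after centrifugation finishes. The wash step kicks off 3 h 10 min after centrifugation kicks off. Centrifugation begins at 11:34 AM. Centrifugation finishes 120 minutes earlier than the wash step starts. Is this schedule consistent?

The wash step starts at 11:34 AM + 190 min = 2:44 PM.
Centrifugation ends at 2:44 PM − 120 min = 12:44 PM.
The wash step ends at 12:44 PM + 178 min = 3:42 PM.
Imaging starts at 3:42 PM − 343 min = 9:59 AM.
That matches the stated 9:59 AM, so the schedule is consistent.

Yes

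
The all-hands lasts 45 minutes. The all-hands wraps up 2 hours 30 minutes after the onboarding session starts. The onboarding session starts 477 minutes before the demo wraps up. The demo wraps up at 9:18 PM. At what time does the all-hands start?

The onboarding session starts at 9:18 PM − 477 min = 1:21 PM.
The all-hands ends at 1:21 PM + 150 min = 3:51 PM.
The all-hands starts at 3:51 PM − 45 min = 3:06 PM.

3:06 PM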